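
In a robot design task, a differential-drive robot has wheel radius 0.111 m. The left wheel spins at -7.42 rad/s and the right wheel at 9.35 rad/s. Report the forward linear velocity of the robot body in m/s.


v = r*(wR + wL)/2 = 0.111*(9.35 + -7.42)/2 = 0.1071

0.1071 m/s


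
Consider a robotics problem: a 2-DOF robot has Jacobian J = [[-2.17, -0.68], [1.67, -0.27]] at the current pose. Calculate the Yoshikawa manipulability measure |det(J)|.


det(J) = -2.17*-0.27 - (-0.68)*(1.67) = 1.7215
|det(J)| = 1.7215

1.7215


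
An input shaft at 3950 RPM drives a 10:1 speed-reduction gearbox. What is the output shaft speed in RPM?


omega_out = omega_in / N = 3950 / 10 = 395.0000

395.0000 RPM


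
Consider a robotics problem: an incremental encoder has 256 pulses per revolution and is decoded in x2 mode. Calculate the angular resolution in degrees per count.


resolution = 360 / (PPR * 2) = 360 / 512 = 0.7031

0.7031 degrees


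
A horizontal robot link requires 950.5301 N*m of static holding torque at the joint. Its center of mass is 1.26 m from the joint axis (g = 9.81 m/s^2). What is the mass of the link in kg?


m = tau / (g*L) = 950.5301 / (9.81 * 1.26) = 76.9000

76.9000 kg


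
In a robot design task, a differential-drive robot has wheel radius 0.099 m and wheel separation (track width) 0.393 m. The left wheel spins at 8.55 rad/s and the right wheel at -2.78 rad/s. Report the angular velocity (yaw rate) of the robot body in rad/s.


omega = r*(wR - wL)/L = 0.099*(-2.78 - (8.55))/0.393 = -2.8541

-2.8541 rad/s


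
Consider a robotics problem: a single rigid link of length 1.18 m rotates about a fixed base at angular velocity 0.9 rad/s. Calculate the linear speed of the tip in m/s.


v = L*omega = 1.18 * 0.9 = 1.0620

1.0620 m/s


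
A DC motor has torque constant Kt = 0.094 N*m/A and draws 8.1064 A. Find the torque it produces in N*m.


tau = Kt * I = 0.094*8.1064 = 0.7620

0.7620 N*m


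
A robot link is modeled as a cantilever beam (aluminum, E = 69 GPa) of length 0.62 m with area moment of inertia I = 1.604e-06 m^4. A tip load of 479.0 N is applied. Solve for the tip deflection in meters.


delta = F*L^3/(3*E*I) = 479.0*0.62^3/(3*6.900e+10*1.604e-06)
      = 114.159112/332028 = 3.4382e-04

3.4382e-04 m


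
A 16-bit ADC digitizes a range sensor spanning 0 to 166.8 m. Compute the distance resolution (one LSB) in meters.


res = range / 2^n = 166.8/2^16 = 166.8/65536 = 0.0025

0.0025 m


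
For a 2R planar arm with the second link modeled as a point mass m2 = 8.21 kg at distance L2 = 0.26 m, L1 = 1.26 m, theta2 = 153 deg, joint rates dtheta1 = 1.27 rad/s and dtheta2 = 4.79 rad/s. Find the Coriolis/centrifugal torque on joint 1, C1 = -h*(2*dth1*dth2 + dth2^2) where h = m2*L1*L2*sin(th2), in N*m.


h = m2*L1*L2*sin(th2) = 8.21*1.26*0.26*sin(153 deg) = 1.221051
C1 = -h*(2*1.27*4.79 + 4.79^2) = -1.221051*35.1107 = -42.8720

-42.8720 N*m


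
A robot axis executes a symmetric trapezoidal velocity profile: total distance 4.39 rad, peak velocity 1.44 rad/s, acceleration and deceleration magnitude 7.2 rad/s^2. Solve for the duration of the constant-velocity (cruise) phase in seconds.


t_acc = v/a = 0.200000 s, d_acc = v^2/(2a) = 0.144000 rad each
d_cruise = 4.39 - 2*0.144000 = 4.102000 rad
t_cruise = d_cruise/v = 4.102000/1.44 = 2.8486

2.8486 s


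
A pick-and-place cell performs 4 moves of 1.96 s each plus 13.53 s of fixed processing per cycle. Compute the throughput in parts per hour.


T_cycle = 4*1.96 + 13.53 = 21.3700 s
rate = 3600/T = 168.4605

168.4605 parts/hour


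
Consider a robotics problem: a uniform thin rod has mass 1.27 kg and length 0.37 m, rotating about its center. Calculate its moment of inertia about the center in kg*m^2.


I = (1/12)*m*L^2 = (1/12)*1.27*0.37^2 = 0.0145

0.0145 kg*m^2


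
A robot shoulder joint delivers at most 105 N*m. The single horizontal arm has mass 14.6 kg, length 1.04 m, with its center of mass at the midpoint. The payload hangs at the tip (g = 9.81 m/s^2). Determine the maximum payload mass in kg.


tau_arm = m_arm*g*(L/2) = 14.6*9.81*1.04/2 = 74.4775 N*m
tau_payload = tau_max - tau_arm = 105 - 74.4775 = 30.5225
m_payload = tau_payload / (g*L) = 30.5225 / (9.81*1.04) = 2.9917

2.9917 kg


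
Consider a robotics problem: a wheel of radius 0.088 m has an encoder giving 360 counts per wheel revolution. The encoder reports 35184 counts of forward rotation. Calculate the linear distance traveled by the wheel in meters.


revs = 35184/360 = 97.733333
d = revs * 2*pi*r = 97.733333 * 2*pi*0.088 = 54.0387

54.0387 m


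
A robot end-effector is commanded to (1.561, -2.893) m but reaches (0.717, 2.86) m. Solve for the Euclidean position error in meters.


dx = 0.717 - (1.561) = -0.8440, dy = 2.86 - (-2.893) = 5.7530
err = sqrt(0.712336 + 33.097009) = 5.8146

5.8146 m


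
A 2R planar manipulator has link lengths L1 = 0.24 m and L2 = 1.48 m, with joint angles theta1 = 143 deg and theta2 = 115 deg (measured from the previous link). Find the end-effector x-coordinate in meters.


x = L1*cos(th1) + L2*cos(th1+th2) = 0.24*cos(143 deg) + 1.48*cos(258 deg) = -0.4994

-0.4994 m


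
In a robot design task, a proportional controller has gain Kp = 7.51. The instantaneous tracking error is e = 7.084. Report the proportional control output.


u_P = Kp * e = 7.51 * 7.084 = 53.2008

53.2008


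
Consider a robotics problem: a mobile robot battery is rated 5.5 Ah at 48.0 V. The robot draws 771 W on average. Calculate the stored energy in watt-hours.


E = capacity * V = 5.5*48.0 = 264.0000

264.0000 Wh


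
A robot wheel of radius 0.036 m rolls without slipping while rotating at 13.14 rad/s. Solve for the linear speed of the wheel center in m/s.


v = omega * r = 13.14 * 0.036 = 0.4730

0.4730 m/s


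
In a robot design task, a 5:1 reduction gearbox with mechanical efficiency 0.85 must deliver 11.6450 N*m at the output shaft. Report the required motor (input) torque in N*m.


tau_in = tau_out / (N * eta) = 11.6450 / (5 * 0.85) = 2.7400

2.7400 N*m


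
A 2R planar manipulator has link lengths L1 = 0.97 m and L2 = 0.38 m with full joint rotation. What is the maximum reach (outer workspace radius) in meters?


r_max = L1 + L2 = 0.97 + 0.38 = 1.3500

1.3500 m


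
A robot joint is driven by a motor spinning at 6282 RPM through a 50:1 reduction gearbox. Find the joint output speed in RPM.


omega_joint = omega_motor / N = 6282 / 50 = 125.6400

125.6400 RPM


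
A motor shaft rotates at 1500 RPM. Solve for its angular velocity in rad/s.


omega = 1500 * 2*pi/60 = 157.0796

157.0796 rad/s


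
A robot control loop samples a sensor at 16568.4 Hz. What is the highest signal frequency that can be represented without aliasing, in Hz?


f_max = f_s/2 = 16568.4/2 = 8284.2000

8284.2000 Hz


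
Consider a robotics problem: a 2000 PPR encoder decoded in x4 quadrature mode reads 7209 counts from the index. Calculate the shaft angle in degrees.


angle = counts * 360 / (PPR*4) = 7209 * 360 / 8000 = 324.4050

324.4050 degrees


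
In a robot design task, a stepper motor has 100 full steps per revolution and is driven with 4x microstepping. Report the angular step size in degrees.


step = 360/(100*4) = 360/400 = 0.9000

0.9000 degrees


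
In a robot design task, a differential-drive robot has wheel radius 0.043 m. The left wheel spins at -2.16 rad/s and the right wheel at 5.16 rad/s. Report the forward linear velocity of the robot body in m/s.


v = r*(wR + wL)/2 = 0.043*(5.16 + -2.16)/2 = 0.0645

0.0645 m/s


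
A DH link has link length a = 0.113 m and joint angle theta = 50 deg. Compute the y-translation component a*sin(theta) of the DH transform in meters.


a*sin(theta) = 0.113*sin(50 deg) = 0.0866

0.0866 m


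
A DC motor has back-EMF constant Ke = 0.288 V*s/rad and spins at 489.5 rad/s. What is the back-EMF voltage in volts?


V_emf = Ke * omega = 0.288*489.5 = 140.9760

140.9760 V


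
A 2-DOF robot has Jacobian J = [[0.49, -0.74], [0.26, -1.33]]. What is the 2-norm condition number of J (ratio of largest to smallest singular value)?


JJ^T eigenvalues: trace(JJ^T) = 2.6242, det(JJ^T) = det(J)^2 = 0.21095649
s_max^2 = (2.6242 + sqrt(6.04259968))/2 = 2.54118499
s_min^2 = (2.6242 - sqrt(6.04259968))/2 = 0.08301501
kappa = s_max/s_min = sqrt(2.54118499/0.08301501) = 5.5327

5.5327


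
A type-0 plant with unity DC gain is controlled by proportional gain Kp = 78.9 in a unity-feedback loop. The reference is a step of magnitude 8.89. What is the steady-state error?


e_ss = R/(1 + Kp) = 8.89/(1 + 78.9) = 8.89/79.9000 = 0.1113

0.1113


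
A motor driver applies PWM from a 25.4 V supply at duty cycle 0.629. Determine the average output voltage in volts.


V_avg = V_supply * D = 25.4*0.629 = 15.9766

15.9766 V


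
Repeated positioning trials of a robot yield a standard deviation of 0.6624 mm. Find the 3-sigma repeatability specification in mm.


repeatability = 3*sigma = 3*0.6624 = 1.9872

1.9872 mm


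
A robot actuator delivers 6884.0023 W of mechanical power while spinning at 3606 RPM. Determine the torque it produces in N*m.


omega = 3606 * 2*pi/60 = 377.619437 rad/s
tau = P / omega = 6884.0023 / 377.619437 = 18.2300

18.2300 N*m


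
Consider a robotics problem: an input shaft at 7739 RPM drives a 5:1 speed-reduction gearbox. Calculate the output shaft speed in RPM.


omega_out = omega_in / N = 7739 / 5 = 1547.8000

1547.8000 RPM


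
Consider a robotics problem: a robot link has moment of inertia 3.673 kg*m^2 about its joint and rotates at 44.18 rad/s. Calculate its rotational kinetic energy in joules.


KE = (1/2)*I*omega^2 = 0.5*3.673*44.18^2 = 3584.6137

3584.6137 J


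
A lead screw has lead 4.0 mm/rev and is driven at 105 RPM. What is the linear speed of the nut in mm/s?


v = lead * (RPM/60) = 4.0*105/60 = 7.0000

7.0000 mm/s


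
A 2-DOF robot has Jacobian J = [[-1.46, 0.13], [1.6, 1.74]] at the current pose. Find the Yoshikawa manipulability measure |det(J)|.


det(J) = -1.46*1.74 - (0.13)*(1.6) = -2.7484
|det(J)| = 2.7484

2.7484


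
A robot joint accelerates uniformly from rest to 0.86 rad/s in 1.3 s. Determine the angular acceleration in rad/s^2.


alpha = delta_omega / t = 0.86 / 1.3 = 0.6615

0.6615 rad/s^2


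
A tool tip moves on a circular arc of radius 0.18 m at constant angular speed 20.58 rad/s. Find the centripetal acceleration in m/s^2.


a_c = omega^2 * r = 20.58^2 * 0.18 = 76.2366

76.2366 m/s^2


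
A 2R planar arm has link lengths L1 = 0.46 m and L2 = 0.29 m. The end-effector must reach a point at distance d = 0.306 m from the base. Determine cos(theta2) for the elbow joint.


cos(th2) = (d^2 - L1^2 - L2^2)/(2*L1*L2) = (0.306^2 - 0.46^2 - 0.29^2)/(2*0.46*0.29) = -0.7574

-0.7574


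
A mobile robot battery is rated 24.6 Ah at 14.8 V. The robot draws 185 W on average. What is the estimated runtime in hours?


E = 24.6*14.8 = 364.0800 Wh
t = E/P = 364.0800/185 = 1.9680

1.9680 hours


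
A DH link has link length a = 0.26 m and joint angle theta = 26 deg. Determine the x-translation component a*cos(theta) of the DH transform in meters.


a*cos(theta) = 0.26*cos(26 deg) = 0.2337

0.2337 m


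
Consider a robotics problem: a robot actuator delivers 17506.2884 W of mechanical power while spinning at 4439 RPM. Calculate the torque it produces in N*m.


omega = 4439 * 2*pi/60 = 464.850993 rad/s
tau = P / omega = 17506.2884 / 464.850993 = 37.6600

37.6600 N*m


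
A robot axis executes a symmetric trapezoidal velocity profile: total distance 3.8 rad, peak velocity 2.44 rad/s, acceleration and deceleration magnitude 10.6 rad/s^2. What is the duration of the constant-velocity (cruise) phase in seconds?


t_acc = v/a = 0.230189 s, d_acc = v^2/(2a) = 0.280830 rad each
d_cruise = 3.8 - 2*0.280830 = 3.238340 rad
t_cruise = d_cruise/v = 3.238340/2.44 = 1.3272

1.3272 s


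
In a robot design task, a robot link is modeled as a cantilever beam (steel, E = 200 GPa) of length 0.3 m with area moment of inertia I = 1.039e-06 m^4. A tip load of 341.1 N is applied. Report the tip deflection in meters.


delta = F*L^3/(3*E*I) = 341.1*0.3^3/(3*2.000e+11*1.039e-06)
      = 9.2097/623400 = 1.4773e-05

1.4773e-05 m


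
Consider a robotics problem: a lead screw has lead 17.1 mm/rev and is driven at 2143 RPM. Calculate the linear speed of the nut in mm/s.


v = lead * (RPM/60) = 17.1*2143/60 = 610.7550

610.7550 mm/s


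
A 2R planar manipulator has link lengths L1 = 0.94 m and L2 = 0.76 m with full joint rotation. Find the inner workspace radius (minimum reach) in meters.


r_min = |L1 - L2| = |0.94 - 0.76| = 0.1800

0.1800 m


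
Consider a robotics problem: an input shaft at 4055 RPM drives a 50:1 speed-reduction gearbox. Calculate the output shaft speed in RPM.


omega_out = omega_in / N = 4055 / 50 = 81.1000

81.1000 RPM


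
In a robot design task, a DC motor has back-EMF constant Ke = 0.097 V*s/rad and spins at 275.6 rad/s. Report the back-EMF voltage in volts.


V_emf = Ke * omega = 0.097*275.6 = 26.7332

26.7332 V


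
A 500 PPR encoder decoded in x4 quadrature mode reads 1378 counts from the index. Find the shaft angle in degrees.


angle = counts * 360 / (PPR*4) = 1378 * 360 / 2000 = 248.0400

248.0400 degrees


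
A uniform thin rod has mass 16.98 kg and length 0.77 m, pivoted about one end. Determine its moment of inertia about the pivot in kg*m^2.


I = (1/3)*m*L^2 = (1/3)*16.98*0.77^2 = 3.3558

3.3558 kg*m^2


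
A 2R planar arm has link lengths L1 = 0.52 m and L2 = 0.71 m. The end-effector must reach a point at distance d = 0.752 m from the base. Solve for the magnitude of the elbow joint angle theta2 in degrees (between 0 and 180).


cos(th2) = (d^2 - L1^2 - L2^2)/(2*L1*L2) = (0.752^2 - 0.52^2 - 0.71^2)/(2*0.52*0.71) = -0.28303900
th2 = acos(-0.28303900) = 106.4417 deg

106.4417 degrees


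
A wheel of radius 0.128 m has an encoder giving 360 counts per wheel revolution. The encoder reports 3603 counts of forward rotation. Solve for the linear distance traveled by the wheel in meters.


revs = 3603/360 = 10.008333
d = revs * 2*pi*r = 10.008333 * 2*pi*0.128 = 8.0492

8.0492 m


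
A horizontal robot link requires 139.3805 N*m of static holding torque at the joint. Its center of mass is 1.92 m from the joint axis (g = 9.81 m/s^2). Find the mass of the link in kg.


m = tau / (g*L) = 139.3805 / (9.81 * 1.92) = 7.4000

7.4000 kg


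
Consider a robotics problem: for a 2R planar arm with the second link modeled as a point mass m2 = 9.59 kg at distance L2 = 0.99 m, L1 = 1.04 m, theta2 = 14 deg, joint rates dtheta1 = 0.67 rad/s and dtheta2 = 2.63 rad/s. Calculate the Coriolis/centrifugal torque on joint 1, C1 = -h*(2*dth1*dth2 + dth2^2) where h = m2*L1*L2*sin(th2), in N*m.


h = m2*L1*L2*sin(th2) = 9.59*1.04*0.99*sin(14 deg) = 2.388704
C1 = -h*(2*0.67*2.63 + 2.63^2) = -2.388704*10.4411 = -24.9407

-24.9407 N*m


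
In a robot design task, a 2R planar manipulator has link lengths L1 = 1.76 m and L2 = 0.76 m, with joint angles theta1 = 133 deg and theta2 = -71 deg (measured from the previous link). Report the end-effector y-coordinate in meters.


y = L1*sin(th1) + L2*sin(th1+th2) = 1.76*sin(133 deg) + 0.76*sin(62 deg) = 1.9582

1.9582 m


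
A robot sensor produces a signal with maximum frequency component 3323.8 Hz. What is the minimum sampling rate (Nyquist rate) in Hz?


f_s,min = 2*f_max = 2*3323.8 = 6647.6000

6647.6000 Hz


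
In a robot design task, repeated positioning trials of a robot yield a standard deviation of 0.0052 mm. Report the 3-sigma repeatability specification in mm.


repeatability = 3*sigma = 3*0.0052 = 0.0156

0.0156 mm


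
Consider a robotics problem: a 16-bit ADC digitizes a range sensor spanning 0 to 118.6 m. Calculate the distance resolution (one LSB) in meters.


res = range / 2^n = 118.6/2^16 = 118.6/65536 = 0.0018

0.0018 m


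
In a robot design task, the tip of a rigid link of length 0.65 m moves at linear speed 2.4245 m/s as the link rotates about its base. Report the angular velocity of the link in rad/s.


omega = v / L = 2.4245 / 0.65 = 3.7300

3.7300 rad/s


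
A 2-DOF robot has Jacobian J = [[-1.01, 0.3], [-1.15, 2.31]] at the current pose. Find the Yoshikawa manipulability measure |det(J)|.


det(J) = -1.01*2.31 - (0.3)*(-1.15) = -1.9881
|det(J)| = 1.9881

1.9881


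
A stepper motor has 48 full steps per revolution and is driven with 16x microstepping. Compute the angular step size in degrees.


step = 360/(48*16) = 360/768 = 0.4688

0.4688 degrees


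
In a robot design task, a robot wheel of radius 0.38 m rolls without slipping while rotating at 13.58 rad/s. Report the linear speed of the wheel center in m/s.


v = omega * r = 13.58 * 0.38 = 5.1604

5.1604 m/s


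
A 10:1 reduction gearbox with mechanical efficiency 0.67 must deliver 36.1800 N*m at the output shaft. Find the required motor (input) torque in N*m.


tau_in = tau_out / (N * eta) = 36.1800 / (10 * 0.67) = 5.4000

5.4000 N*m


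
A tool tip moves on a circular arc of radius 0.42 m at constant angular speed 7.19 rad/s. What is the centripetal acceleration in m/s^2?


a_c = omega^2 * r = 7.19^2 * 0.42 = 21.7124

21.7124 m/s^2


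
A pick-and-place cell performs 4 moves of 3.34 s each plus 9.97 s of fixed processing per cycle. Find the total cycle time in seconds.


T = 4*3.34 + 9.97 = 23.3300

23.3300 s


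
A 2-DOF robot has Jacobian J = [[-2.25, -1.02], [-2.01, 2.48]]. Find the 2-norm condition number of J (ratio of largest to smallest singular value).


JJ^T eigenvalues: trace(JJ^T) = 16.2934, det(JJ^T) = det(J)^2 = 58.21995204
s_max^2 = (16.2934 + sqrt(32.59507540))/2 = 11.00130485
s_min^2 = (16.2934 - sqrt(32.59507540))/2 = 5.29209515
kappa = s_max/s_min = sqrt(11.00130485/5.29209515) = 1.4418

1.4418


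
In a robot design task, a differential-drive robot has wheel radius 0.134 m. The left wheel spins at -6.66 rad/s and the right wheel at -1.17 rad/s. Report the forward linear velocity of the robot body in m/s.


v = r*(wR + wL)/2 = 0.134*(-1.17 + -6.66)/2 = -0.5246

-0.5246 m/s


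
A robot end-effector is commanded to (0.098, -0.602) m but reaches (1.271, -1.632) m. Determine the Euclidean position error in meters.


dx = 1.271 - (0.098) = 1.1730, dy = -1.632 - (-0.602) = -1.0300
err = sqrt(1.375929 + 1.060900) = 1.5610

1.5610 m


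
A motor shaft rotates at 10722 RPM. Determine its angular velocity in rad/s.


omega = 10722 * 2*pi/60 = 1122.8052

1122.8052 rad/s


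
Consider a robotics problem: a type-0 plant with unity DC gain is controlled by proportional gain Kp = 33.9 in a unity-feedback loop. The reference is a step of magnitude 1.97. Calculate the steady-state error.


e_ss = R/(1 + Kp) = 1.97/(1 + 33.9) = 1.97/34.9000 = 0.0564

0.0564


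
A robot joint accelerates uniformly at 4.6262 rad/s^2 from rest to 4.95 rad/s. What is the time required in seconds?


t = delta_omega / alpha = 4.95 / 4.6262 = 1.0700

1.0700 s


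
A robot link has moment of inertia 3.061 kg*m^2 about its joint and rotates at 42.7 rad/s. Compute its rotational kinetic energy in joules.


KE = (1/2)*I*omega^2 = 0.5*3.061*42.7^2 = 2790.5453

2790.5453 J


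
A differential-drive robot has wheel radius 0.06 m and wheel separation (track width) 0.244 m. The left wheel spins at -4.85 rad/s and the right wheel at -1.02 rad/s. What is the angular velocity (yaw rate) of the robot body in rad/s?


omega = r*(wR - wL)/L = 0.06*(-1.02 - (-4.85))/0.244 = 0.9418

0.9418 rad/s


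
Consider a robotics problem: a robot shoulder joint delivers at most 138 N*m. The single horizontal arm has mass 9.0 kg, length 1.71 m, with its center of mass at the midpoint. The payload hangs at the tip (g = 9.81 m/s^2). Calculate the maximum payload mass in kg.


tau_arm = m_arm*g*(L/2) = 9.0*9.81*1.71/2 = 75.4879 N*m
tau_payload = tau_max - tau_arm = 138 - 75.4879 = 62.5121
m_payload = tau_payload / (g*L) = 62.5121 / (9.81*1.71) = 3.7265

3.7265 kg


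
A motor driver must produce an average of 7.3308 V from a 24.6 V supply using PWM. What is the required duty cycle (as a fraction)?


D = V_avg/V_supply = 7.3308/24.6 = 0.2980

0.2980


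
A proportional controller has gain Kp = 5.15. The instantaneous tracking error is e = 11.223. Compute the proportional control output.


u_P = Kp * e = 5.15 * 11.223 = 57.7985

57.7985


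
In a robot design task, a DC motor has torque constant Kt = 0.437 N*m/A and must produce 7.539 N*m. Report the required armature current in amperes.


I = tau / Kt = 7.539/0.437 = 17.2517

17.2517 A


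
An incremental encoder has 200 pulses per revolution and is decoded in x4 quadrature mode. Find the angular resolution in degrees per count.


resolution = 360 / (PPR * 4) = 360 / 800 = 0.4500

0.4500 degrees


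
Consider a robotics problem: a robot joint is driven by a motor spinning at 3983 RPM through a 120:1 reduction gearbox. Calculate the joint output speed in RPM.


omega_joint = omega_motor / N = 3983 / 120 = 33.1917

33.1917 RPM


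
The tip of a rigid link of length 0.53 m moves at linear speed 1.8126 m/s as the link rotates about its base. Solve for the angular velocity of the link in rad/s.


omega = v / L = 1.8126 / 0.53 = 3.4200

3.4200 rad/s


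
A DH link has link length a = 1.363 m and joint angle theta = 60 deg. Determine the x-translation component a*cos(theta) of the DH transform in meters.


a*cos(theta) = 1.363*cos(60 deg) = 0.6815

0.6815 m


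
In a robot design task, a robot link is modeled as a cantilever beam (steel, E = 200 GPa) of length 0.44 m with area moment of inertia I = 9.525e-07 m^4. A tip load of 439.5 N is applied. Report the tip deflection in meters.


delta = F*L^3/(3*E*I) = 439.5*0.44^3/(3*2.000e+11*9.525e-07)
      = 37.438368/571500 = 6.5509e-05

6.5509e-05 m


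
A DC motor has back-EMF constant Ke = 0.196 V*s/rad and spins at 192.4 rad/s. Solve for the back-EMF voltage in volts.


V_emf = Ke * omega = 0.196*192.4 = 37.7104

37.7104 V


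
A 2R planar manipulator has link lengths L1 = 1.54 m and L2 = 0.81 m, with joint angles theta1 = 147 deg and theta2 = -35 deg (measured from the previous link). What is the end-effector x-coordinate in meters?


x = L1*cos(th1) + L2*cos(th1+th2) = 1.54*cos(147 deg) + 0.81*cos(112 deg) = -1.5950

-1.5950 m


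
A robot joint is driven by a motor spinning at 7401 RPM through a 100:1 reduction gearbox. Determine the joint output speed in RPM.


omega_joint = omega_motor / N = 7401 / 100 = 74.0100

74.0100 RPM


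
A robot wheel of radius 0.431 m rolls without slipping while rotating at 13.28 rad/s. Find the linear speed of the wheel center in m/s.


v = omega * r = 13.28 * 0.431 = 5.7237

5.7237 m/s


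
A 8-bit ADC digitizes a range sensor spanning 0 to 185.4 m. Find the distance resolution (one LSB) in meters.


res = range / 2^n = 185.4/2^8 = 185.4/256 = 0.7242

0.7242 m


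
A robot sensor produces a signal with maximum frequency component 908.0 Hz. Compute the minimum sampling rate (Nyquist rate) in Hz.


f_s,min = 2*f_max = 2*908.0 = 1816.0000

1816.0000 Hz


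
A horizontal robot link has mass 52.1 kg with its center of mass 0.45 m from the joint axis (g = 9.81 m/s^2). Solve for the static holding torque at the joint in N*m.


tau = m*g*L = 52.1 * 9.81 * 0.45 = 229.9955

229.9955 N*m


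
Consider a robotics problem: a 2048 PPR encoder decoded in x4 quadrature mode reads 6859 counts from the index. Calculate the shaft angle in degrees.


angle = counts * 360 / (PPR*4) = 6859 * 360 / 8192 = 301.4209

301.4209 degrees


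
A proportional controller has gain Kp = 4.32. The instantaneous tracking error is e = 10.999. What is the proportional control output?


u_P = Kp * e = 4.32 * 10.999 = 47.5157

47.5157


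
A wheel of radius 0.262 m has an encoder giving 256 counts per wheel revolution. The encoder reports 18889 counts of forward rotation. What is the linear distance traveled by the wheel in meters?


revs = 18889/256 = 73.785156
d = revs * 2*pi*r = 73.785156 * 2*pi*0.262 = 121.4647

121.4647 m


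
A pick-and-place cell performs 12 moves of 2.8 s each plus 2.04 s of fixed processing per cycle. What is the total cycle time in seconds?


T = 12*2.8 + 2.04 = 35.6400

35.6400 s


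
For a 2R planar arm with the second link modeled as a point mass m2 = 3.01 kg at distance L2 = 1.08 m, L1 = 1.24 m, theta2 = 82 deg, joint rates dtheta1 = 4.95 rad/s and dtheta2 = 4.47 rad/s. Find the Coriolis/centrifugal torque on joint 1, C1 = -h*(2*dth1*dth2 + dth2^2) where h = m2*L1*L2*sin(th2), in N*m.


h = m2*L1*L2*sin(th2) = 3.01*1.24*1.08*sin(82 deg) = 3.991763
C1 = -h*(2*4.95*4.47 + 4.47^2) = -3.991763*64.2339 = -256.4065

-256.4065 N*m


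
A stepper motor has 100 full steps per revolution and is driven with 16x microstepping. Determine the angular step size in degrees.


step = 360/(100*16) = 360/1600 = 0.2250

0.2250 degrees


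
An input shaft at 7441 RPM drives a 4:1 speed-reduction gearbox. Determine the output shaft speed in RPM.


omega_out = omega_in / N = 7441 / 4 = 1860.2500

1860.2500 RPM


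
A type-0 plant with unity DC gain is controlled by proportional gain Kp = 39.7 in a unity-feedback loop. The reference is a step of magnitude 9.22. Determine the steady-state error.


e_ss = R/(1 + Kp) = 9.22/(1 + 39.7) = 9.22/40.7000 = 0.2265

0.2265


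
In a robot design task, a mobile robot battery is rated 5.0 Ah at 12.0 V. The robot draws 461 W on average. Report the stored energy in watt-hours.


E = capacity * V = 5.0*12.0 = 60.0000

60.0000 Wh


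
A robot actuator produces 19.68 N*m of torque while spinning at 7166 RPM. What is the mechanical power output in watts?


omega = 7166 * 2*pi/60 = 750.421765 rad/s
P = tau * omega = 19.68 * 750.421765 = 14768.3003

14768.3003 W


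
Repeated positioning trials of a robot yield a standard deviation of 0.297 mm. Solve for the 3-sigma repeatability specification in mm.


repeatability = 3*sigma = 3*0.297 = 0.8910

0.8910 mm


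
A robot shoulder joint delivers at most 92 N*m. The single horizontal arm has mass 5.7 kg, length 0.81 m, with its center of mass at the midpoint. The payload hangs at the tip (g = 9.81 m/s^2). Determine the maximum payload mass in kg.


tau_arm = m_arm*g*(L/2) = 5.7*9.81*0.81/2 = 22.6464 N*m
tau_payload = tau_max - tau_arm = 92 - 22.6464 = 69.3536
m_payload = tau_payload / (g*L) = 69.3536 / (9.81*0.81) = 8.7280

8.7280 kg


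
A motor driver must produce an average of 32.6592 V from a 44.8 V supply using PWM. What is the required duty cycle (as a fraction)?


D = V_avg/V_supply = 32.6592/44.8 = 0.7290

0.7290


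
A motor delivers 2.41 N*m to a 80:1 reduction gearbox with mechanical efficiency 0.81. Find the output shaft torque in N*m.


tau_out = tau_in * N * eta = 2.41 * 80 * 0.81 = 156.1680

156.1680 N*m


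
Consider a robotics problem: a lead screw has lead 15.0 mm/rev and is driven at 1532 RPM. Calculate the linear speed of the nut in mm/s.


v = lead * (RPM/60) = 15.0*1532/60 = 383.0000

383.0000 mm/s


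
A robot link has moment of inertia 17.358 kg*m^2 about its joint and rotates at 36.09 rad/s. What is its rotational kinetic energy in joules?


KE = (1/2)*I*omega^2 = 0.5*17.358*36.09^2 = 11304.2942

11304.2942 J


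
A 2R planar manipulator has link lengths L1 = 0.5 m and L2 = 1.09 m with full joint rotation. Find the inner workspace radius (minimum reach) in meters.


r_min = |L1 - L2| = |0.5 - 1.09| = 0.5900

0.5900 m


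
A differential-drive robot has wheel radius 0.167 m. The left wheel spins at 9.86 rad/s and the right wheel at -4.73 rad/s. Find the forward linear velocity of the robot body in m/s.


v = r*(wR + wL)/2 = 0.167*(-4.73 + 9.86)/2 = 0.4284

0.4284 m/s


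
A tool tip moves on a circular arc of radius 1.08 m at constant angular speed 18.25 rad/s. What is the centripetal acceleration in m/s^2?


a_c = omega^2 * r = 18.25^2 * 1.08 = 359.7075

359.7075 m/s^2


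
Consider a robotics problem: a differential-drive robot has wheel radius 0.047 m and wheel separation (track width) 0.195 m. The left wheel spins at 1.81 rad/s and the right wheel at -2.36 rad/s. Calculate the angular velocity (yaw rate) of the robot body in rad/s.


omega = r*(wR - wL)/L = 0.047*(-2.36 - (1.81))/0.195 = -1.0051

-1.0051 rad/s


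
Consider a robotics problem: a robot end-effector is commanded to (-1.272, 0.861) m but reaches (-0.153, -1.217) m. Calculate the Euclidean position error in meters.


dx = -0.153 - (-1.272) = 1.1190, dy = -1.217 - (0.861) = -2.0780
err = sqrt(1.252161 + 4.318084) = 2.3601

2.3601 m


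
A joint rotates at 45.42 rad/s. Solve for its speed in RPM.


RPM = 45.42 * 60/(2*pi) = 433.7291

433.7291 RPM


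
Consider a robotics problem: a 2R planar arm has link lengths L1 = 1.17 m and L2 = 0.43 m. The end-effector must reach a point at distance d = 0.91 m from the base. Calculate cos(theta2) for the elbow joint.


cos(th2) = (d^2 - L1^2 - L2^2)/(2*L1*L2) = (0.91^2 - 1.17^2 - 0.43^2)/(2*1.17*0.43) = -0.7212

-0.7212


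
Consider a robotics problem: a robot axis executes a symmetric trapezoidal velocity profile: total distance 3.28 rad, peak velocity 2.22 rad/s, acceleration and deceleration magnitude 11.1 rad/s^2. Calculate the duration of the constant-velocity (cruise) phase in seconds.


t_acc = v/a = 0.200000 s, d_acc = v^2/(2a) = 0.222000 rad each
d_cruise = 3.28 - 2*0.222000 = 2.836000 rad
t_cruise = d_cruise/v = 2.836000/2.22 = 1.2775

1.2775 s


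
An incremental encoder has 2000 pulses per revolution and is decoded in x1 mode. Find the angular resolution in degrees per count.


resolution = 360 / (PPR * 1) = 360 / 2000 = 0.1800

0.1800 degrees


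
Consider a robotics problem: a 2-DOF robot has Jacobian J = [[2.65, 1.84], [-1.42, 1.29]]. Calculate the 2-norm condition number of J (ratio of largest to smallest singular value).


JJ^T eigenvalues: trace(JJ^T) = 14.0886, det(JJ^T) = det(J)^2 = 36.37657969
s_max^2 = (14.0886 + sqrt(52.98233120))/2 = 10.68374814
s_min^2 = (14.0886 - sqrt(52.98233120))/2 = 3.40485186
kappa = s_max/s_min = sqrt(10.68374814/3.40485186) = 1.7714

1.7714


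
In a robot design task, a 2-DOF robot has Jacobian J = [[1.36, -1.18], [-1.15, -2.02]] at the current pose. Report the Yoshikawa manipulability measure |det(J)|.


det(J) = 1.36*-2.02 - (-1.18)*(-1.15) = -4.1042
|det(J)| = 4.1042

4.1042


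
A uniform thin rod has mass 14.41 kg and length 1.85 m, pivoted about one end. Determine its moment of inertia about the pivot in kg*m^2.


I = (1/3)*m*L^2 = (1/3)*14.41*1.85^2 = 16.4394

16.4394 kg*m^2


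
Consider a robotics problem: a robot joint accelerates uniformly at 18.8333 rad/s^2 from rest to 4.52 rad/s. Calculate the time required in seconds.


t = delta_omega / alpha = 4.52 / 18.8333 = 0.2400

0.2400 s


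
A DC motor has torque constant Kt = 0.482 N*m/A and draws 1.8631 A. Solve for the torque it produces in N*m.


tau = Kt * I = 0.482*1.8631 = 0.8980

0.8980 N*m


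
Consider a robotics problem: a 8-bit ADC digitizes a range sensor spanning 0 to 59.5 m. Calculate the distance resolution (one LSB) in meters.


res = range / 2^n = 59.5/2^8 = 59.5/256 = 0.2324

0.2324 m


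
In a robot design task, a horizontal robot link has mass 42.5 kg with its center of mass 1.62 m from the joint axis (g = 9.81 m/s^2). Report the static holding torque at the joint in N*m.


tau = m*g*L = 42.5 * 9.81 * 1.62 = 675.4185

675.4185 N*m


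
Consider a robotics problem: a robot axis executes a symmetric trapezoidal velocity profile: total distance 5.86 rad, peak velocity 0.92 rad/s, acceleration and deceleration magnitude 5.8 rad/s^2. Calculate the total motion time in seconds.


t_acc = v/a = 0.92/5.8 = 0.158621 s
d_acc = v^2/(2a) = 0.072966 rad (each ramp)
d_cruise = 5.86 - 2*0.072966 = 5.714068 rad
t_cruise = 5.714068/0.92 = 6.210943 s
t_total = 2*0.158621 + 6.210943 = 6.5282

6.5282 s


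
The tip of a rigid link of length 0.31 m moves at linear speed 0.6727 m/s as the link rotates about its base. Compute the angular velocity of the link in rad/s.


omega = v / L = 0.6727 / 0.31 = 2.1700

2.1700 rad/s


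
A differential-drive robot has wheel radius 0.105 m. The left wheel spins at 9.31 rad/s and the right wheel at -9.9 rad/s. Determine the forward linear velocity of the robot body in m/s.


v = r*(wR + wL)/2 = 0.105*(-9.9 + 9.31)/2 = -0.0310

-0.0310 m/s


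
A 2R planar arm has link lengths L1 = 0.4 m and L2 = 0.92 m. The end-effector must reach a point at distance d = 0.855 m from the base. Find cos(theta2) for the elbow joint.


cos(th2) = (d^2 - L1^2 - L2^2)/(2*L1*L2) = (0.855^2 - 0.4^2 - 0.92^2)/(2*0.4*0.92) = -0.3742

-0.3742


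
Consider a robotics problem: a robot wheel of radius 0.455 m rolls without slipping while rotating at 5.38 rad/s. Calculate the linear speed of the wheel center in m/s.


v = omega * r = 5.38 * 0.455 = 2.4479

2.4479 m/s


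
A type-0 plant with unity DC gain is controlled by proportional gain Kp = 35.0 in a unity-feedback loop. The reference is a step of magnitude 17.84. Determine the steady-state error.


e_ss = R/(1 + Kp) = 17.84/(1 + 35.0) = 17.84/36.0000 = 0.4956

0.4956


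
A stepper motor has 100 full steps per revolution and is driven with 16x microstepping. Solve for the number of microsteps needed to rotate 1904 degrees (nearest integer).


step_size = 360/(100*16) = 360/1600 = 0.225000 deg
n = 1904/(360/1600) = 1904*1600/360 = 8462.2222 -> 8462

8462 steps


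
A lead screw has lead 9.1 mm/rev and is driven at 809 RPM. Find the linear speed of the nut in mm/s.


v = lead * (RPM/60) = 9.1*809/60 = 122.6983

122.6983 mm/s


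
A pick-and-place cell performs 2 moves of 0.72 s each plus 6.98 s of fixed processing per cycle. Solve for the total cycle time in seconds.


T = 2*0.72 + 6.98 = 8.4200

8.4200 s


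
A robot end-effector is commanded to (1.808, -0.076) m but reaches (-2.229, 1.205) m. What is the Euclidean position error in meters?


dx = -2.229 - (1.808) = -4.0370, dy = 1.205 - (-0.076) = 1.2810
err = sqrt(16.297369 + 1.640961) = 4.2354

4.2354 m


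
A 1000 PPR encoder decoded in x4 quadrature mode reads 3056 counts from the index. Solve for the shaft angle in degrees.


angle = counts * 360 / (PPR*4) = 3056 * 360 / 4000 = 275.0400

275.0400 degrees


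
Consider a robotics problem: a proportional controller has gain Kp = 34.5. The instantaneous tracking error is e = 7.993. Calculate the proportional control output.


u_P = Kp * e = 34.5 * 7.993 = 275.7585

275.7585


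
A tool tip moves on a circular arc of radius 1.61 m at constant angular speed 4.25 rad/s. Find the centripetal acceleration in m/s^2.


a_c = omega^2 * r = 4.25^2 * 1.61 = 29.0806

29.0806 m/s^2


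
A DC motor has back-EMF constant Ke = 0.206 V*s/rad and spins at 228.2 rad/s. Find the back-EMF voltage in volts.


V_emf = Ke * omega = 0.206*228.2 = 47.0092

47.0092 V


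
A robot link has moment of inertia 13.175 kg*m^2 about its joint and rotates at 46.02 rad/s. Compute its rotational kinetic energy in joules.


KE = (1/2)*I*omega^2 = 0.5*13.175*46.02^2 = 13951.2736

13951.2736 J


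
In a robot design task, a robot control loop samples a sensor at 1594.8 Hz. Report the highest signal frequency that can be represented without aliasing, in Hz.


f_max = f_s/2 = 1594.8/2 = 797.4000

797.4000 Hz


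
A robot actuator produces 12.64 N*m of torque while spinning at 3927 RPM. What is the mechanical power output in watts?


omega = 3927 * 2*pi/60 = 411.234478 rad/s
P = tau * omega = 12.64 * 411.234478 = 5198.0038

5198.0038 W


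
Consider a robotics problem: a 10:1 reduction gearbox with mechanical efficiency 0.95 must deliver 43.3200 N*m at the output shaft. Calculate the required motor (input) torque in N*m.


tau_in = tau_out / (N * eta) = 43.3200 / (10 * 0.95) = 4.5600

4.5600 N*m


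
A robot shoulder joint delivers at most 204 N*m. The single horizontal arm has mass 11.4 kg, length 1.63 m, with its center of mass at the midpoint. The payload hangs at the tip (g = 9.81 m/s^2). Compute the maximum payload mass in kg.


tau_arm = m_arm*g*(L/2) = 11.4*9.81*1.63/2 = 91.1447 N*m
tau_payload = tau_max - tau_arm = 204 - 91.1447 = 112.8553
m_payload = tau_payload / (g*L) = 112.8553 / (9.81*1.63) = 7.0577

7.0577 kg


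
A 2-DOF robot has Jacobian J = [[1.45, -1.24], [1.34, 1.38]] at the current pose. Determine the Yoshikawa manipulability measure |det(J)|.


det(J) = 1.45*1.38 - (-1.24)*(1.34) = 3.6626
|det(J)| = 3.6626

3.6626


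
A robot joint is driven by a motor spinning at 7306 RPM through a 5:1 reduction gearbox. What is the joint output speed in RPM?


omega_joint = omega_motor / N = 7306 / 5 = 1461.2000

1461.2000 RPM


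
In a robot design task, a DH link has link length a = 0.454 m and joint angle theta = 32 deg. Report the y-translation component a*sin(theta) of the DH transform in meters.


a*sin(theta) = 0.454*sin(32 deg) = 0.2406

0.2406 m


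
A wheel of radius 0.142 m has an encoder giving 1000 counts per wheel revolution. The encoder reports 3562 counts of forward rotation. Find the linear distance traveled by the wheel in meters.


revs = 3562/1000 = 3.562000
d = revs * 2*pi*r = 3.562000 * 2*pi*0.142 = 3.1781

3.1781 m


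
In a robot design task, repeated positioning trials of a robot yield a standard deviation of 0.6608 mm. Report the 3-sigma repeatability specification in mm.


repeatability = 3*sigma = 3*0.6608 = 1.9824

1.9824 mm


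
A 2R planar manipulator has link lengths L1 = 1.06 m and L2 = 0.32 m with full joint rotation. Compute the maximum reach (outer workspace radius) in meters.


r_max = L1 + L2 = 1.06 + 0.32 = 1.3800

1.3800 m


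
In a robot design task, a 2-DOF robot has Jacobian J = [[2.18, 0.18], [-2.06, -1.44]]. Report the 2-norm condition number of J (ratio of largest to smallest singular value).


JJ^T eigenvalues: trace(JJ^T) = 11.1020, det(JJ^T) = det(J)^2 = 7.66403856
s_max^2 = (11.1020 + sqrt(92.59824976))/2 = 10.36239922
s_min^2 = (11.1020 - sqrt(92.59824976))/2 = 0.73960078
kappa = s_max/s_min = sqrt(10.36239922/0.73960078) = 3.7431

3.7431


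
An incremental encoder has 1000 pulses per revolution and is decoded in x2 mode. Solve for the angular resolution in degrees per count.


resolution = 360 / (PPR * 2) = 360 / 2000 = 0.1800

0.1800 degrees


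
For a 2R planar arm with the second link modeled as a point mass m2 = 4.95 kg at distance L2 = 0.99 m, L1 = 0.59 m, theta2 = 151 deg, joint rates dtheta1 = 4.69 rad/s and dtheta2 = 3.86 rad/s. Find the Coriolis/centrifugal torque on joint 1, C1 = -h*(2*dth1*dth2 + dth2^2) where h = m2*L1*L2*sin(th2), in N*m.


h = m2*L1*L2*sin(th2) = 4.95*0.59*0.99*sin(151 deg) = 1.401728
C1 = -h*(2*4.69*3.86 + 3.86^2) = -1.401728*51.1064 = -71.6373

-71.6373 N*m


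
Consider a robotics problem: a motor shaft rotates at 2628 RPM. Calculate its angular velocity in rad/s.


omega = 2628 * 2*pi/60 = 275.2035

275.2035 rad/s


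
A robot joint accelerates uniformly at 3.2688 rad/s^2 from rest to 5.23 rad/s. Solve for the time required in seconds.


t = delta_omega / alpha = 5.23 / 3.2688 = 1.6000

1.6000 s


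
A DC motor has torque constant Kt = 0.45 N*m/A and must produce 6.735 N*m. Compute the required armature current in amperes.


I = tau / Kt = 6.735/0.45 = 14.9667

14.9667 A


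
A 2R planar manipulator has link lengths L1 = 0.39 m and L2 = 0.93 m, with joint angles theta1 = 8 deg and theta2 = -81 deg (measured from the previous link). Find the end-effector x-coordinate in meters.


x = L1*cos(th1) + L2*cos(th1+th2) = 0.39*cos(8 deg) + 0.93*cos(-73 deg) = 0.6581

0.6581 m
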